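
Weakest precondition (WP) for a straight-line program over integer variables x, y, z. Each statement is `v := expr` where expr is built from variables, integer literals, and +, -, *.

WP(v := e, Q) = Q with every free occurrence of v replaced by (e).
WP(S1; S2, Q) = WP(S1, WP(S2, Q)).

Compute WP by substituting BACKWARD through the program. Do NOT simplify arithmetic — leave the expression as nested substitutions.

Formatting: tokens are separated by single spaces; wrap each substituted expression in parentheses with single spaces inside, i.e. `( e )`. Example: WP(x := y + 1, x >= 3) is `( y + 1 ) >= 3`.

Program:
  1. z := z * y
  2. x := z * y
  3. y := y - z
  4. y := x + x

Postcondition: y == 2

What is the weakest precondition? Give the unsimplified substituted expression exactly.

Answer: ( ( ( z * y ) * y ) + ( ( z * y ) * y ) ) == 2

Derivation:
post: y == 2
stmt 4: y := x + x  -- replace 1 occurrence(s) of y with (x + x)
  => ( x + x ) == 2
stmt 3: y := y - z  -- replace 0 occurrence(s) of y with (y - z)
  => ( x + x ) == 2
stmt 2: x := z * y  -- replace 2 occurrence(s) of x with (z * y)
  => ( ( z * y ) + ( z * y ) ) == 2
stmt 1: z := z * y  -- replace 2 occurrence(s) of z with (z * y)
  => ( ( ( z * y ) * y ) + ( ( z * y ) * y ) ) == 2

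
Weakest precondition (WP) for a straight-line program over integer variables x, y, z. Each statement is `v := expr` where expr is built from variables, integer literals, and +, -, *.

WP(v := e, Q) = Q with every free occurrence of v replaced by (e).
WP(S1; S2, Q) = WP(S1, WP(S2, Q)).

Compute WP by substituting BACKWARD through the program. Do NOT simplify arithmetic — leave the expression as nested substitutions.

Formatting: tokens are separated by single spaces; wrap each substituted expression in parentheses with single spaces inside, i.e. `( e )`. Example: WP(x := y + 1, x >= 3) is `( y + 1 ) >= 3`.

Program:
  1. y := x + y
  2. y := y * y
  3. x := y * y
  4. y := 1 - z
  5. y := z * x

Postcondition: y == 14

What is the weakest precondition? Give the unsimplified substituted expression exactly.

Answer: ( z * ( ( ( x + y ) * ( x + y ) ) * ( ( x + y ) * ( x + y ) ) ) ) == 14

Derivation:
post: y == 14
stmt 5: y := z * x  -- replace 1 occurrence(s) of y with (z * x)
  => ( z * x ) == 14
stmt 4: y := 1 - z  -- replace 0 occurrence(s) of y with (1 - z)
  => ( z * x ) == 14
stmt 3: x := y * y  -- replace 1 occurrence(s) of x with (y * y)
  => ( z * ( y * y ) ) == 14
stmt 2: y := y * y  -- replace 2 occurrence(s) of y with (y * y)
  => ( z * ( ( y * y ) * ( y * y ) ) ) == 14
stmt 1: y := x + y  -- replace 4 occurrence(s) of y with (x + y)
  => ( z * ( ( ( x + y ) * ( x + y ) ) * ( ( x + y ) * ( x + y ) ) ) ) == 14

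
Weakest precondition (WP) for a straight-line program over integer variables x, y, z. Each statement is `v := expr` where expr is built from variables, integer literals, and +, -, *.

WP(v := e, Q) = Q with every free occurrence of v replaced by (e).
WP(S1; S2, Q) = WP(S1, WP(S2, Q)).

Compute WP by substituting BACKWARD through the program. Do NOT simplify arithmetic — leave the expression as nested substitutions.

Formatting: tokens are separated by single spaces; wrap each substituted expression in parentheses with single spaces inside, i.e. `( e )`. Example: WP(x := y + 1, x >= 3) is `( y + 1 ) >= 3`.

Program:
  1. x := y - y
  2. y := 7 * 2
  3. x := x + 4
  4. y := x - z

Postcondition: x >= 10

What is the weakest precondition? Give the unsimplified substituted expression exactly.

post: x >= 10
stmt 4: y := x - z  -- replace 0 occurrence(s) of y with (x - z)
  => x >= 10
stmt 3: x := x + 4  -- replace 1 occurrence(s) of x with (x + 4)
  => ( x + 4 ) >= 10
stmt 2: y := 7 * 2  -- replace 0 occurrence(s) of y with (7 * 2)
  => ( x + 4 ) >= 10
stmt 1: x := y - y  -- replace 1 occurrence(s) of x with (y - y)
  => ( ( y - y ) + 4 ) >= 10

Answer: ( ( y - y ) + 4 ) >= 10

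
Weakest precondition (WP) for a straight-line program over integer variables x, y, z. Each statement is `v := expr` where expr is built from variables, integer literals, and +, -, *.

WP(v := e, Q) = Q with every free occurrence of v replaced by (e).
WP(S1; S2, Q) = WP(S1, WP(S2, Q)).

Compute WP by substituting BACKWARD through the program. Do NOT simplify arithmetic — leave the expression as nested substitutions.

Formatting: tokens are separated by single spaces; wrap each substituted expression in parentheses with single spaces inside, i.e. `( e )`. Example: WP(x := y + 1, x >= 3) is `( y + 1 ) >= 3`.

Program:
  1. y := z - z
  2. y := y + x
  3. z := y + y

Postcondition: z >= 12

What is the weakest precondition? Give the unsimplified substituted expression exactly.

post: z >= 12
stmt 3: z := y + y  -- replace 1 occurrence(s) of z with (y + y)
  => ( y + y ) >= 12
stmt 2: y := y + x  -- replace 2 occurrence(s) of y with (y + x)
  => ( ( y + x ) + ( y + x ) ) >= 12
stmt 1: y := z - z  -- replace 2 occurrence(s) of y with (z - z)
  => ( ( ( z - z ) + x ) + ( ( z - z ) + x ) ) >= 12

Answer: ( ( ( z - z ) + x ) + ( ( z - z ) + x ) ) >= 12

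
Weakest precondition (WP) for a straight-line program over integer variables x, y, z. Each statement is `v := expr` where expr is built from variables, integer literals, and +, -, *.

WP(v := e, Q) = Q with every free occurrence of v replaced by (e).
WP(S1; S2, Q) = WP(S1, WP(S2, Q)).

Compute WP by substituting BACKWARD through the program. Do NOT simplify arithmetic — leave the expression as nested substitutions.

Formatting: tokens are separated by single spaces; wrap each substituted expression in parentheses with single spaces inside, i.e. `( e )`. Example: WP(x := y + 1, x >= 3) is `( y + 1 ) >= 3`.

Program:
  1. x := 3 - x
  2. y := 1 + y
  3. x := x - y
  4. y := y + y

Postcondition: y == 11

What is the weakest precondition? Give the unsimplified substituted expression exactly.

post: y == 11
stmt 4: y := y + y  -- replace 1 occurrence(s) of y with (y + y)
  => ( y + y ) == 11
stmt 3: x := x - y  -- replace 0 occurrence(s) of x with (x - y)
  => ( y + y ) == 11
stmt 2: y := 1 + y  -- replace 2 occurrence(s) of y with (1 + y)
  => ( ( 1 + y ) + ( 1 + y ) ) == 11
stmt 1: x := 3 - x  -- replace 0 occurrence(s) of x with (3 - x)
  => ( ( 1 + y ) + ( 1 + y ) ) == 11

Answer: ( ( 1 + y ) + ( 1 + y ) ) == 11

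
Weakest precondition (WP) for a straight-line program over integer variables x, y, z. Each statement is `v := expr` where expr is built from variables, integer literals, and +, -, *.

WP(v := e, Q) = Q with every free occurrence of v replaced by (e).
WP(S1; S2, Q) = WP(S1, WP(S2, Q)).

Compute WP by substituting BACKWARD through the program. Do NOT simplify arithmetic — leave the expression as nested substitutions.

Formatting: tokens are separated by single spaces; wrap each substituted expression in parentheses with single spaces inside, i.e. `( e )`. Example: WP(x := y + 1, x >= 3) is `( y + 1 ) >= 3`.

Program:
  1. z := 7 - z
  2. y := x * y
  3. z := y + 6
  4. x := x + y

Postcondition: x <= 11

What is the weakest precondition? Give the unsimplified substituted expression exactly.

post: x <= 11
stmt 4: x := x + y  -- replace 1 occurrence(s) of x with (x + y)
  => ( x + y ) <= 11
stmt 3: z := y + 6  -- replace 0 occurrence(s) of z with (y + 6)
  => ( x + y ) <= 11
stmt 2: y := x * y  -- replace 1 occurrence(s) of y with (x * y)
  => ( x + ( x * y ) ) <= 11
stmt 1: z := 7 - z  -- replace 0 occurrence(s) of z with (7 - z)
  => ( x + ( x * y ) ) <= 11

Answer: ( x + ( x * y ) ) <= 11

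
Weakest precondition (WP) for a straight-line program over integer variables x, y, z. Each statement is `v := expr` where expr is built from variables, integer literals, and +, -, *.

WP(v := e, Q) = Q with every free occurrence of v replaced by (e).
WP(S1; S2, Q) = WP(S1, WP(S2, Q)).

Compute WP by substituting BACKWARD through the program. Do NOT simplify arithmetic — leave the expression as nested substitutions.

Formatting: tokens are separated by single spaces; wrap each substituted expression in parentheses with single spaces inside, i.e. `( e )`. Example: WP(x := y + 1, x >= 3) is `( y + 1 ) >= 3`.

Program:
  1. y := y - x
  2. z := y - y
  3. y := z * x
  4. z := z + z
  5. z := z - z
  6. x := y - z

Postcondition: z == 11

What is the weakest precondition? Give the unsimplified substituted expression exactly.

post: z == 11
stmt 6: x := y - z  -- replace 0 occurrence(s) of x with (y - z)
  => z == 11
stmt 5: z := z - z  -- replace 1 occurrence(s) of z with (z - z)
  => ( z - z ) == 11
stmt 4: z := z + z  -- replace 2 occurrence(s) of z with (z + z)
  => ( ( z + z ) - ( z + z ) ) == 11
stmt 3: y := z * x  -- replace 0 occurrence(s) of y with (z * x)
  => ( ( z + z ) - ( z + z ) ) == 11
stmt 2: z := y - y  -- replace 4 occurrence(s) of z with (y - y)
  => ( ( ( y - y ) + ( y - y ) ) - ( ( y - y ) + ( y - y ) ) ) == 11
stmt 1: y := y - x  -- replace 8 occurrence(s) of y with (y - x)
  => ( ( ( ( y - x ) - ( y - x ) ) + ( ( y - x ) - ( y - x ) ) ) - ( ( ( y - x ) - ( y - x ) ) + ( ( y - x ) - ( y - x ) ) ) ) == 11

Answer: ( ( ( ( y - x ) - ( y - x ) ) + ( ( y - x ) - ( y - x ) ) ) - ( ( ( y - x ) - ( y - x ) ) + ( ( y - x ) - ( y - x ) ) ) ) == 11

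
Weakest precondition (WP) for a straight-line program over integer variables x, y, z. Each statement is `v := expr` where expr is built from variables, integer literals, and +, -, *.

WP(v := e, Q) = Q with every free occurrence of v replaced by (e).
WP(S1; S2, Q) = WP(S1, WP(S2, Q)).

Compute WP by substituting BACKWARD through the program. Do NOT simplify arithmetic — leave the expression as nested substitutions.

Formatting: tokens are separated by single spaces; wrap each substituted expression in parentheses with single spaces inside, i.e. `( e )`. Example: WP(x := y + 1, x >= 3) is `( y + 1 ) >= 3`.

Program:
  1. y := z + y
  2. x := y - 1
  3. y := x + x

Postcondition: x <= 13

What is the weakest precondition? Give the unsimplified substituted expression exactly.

post: x <= 13
stmt 3: y := x + x  -- replace 0 occurrence(s) of y with (x + x)
  => x <= 13
stmt 2: x := y - 1  -- replace 1 occurrence(s) of x with (y - 1)
  => ( y - 1 ) <= 13
stmt 1: y := z + y  -- replace 1 occurrence(s) of y with (z + y)
  => ( ( z + y ) - 1 ) <= 13

Answer: ( ( z + y ) - 1 ) <= 13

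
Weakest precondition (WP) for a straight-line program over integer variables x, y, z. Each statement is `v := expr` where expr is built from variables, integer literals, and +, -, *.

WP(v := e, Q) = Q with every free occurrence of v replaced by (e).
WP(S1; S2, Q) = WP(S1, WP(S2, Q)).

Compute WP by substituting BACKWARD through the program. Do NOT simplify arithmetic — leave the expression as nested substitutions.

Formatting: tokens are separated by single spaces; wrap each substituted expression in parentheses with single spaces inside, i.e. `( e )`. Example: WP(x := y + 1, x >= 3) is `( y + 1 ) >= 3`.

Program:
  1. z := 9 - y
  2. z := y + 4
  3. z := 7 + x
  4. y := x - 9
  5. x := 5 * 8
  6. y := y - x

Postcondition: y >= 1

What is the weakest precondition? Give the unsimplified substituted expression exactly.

post: y >= 1
stmt 6: y := y - x  -- replace 1 occurrence(s) of y with (y - x)
  => ( y - x ) >= 1
stmt 5: x := 5 * 8  -- replace 1 occurrence(s) of x with (5 * 8)
  => ( y - ( 5 * 8 ) ) >= 1
stmt 4: y := x - 9  -- replace 1 occurrence(s) of y with (x - 9)
  => ( ( x - 9 ) - ( 5 * 8 ) ) >= 1
stmt 3: z := 7 + x  -- replace 0 occurrence(s) of z with (7 + x)
  => ( ( x - 9 ) - ( 5 * 8 ) ) >= 1
stmt 2: z := y + 4  -- replace 0 occurrence(s) of z with (y + 4)
  => ( ( x - 9 ) - ( 5 * 8 ) ) >= 1
stmt 1: z := 9 - y  -- replace 0 occurrence(s) of z with (9 - y)
  => ( ( x - 9 ) - ( 5 * 8 ) ) >= 1

Answer: ( ( x - 9 ) - ( 5 * 8 ) ) >= 1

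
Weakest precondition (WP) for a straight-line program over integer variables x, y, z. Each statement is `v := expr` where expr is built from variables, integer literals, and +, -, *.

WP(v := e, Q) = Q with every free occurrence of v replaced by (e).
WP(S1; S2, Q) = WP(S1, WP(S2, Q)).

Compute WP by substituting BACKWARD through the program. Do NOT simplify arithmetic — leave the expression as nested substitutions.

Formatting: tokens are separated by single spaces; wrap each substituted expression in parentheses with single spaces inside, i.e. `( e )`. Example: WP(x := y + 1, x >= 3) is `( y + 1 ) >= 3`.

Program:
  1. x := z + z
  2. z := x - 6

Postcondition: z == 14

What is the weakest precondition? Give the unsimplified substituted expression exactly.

post: z == 14
stmt 2: z := x - 6  -- replace 1 occurrence(s) of z with (x - 6)
  => ( x - 6 ) == 14
stmt 1: x := z + z  -- replace 1 occurrence(s) of x with (z + z)
  => ( ( z + z ) - 6 ) == 14

Answer: ( ( z + z ) - 6 ) == 14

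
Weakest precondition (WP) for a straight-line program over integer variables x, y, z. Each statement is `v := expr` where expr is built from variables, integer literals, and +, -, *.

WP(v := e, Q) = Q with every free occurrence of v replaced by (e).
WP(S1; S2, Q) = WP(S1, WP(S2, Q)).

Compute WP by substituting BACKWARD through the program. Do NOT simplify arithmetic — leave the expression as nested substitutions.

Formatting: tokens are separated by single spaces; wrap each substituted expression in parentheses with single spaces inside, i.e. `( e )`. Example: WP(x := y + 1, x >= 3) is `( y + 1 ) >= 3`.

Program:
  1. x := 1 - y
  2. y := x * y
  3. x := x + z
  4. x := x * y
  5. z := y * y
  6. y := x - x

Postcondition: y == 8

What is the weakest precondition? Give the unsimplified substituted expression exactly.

Answer: ( ( ( ( 1 - y ) + z ) * ( ( 1 - y ) * y ) ) - ( ( ( 1 - y ) + z ) * ( ( 1 - y ) * y ) ) ) == 8

Derivation:
post: y == 8
stmt 6: y := x - x  -- replace 1 occurrence(s) of y with (x - x)
  => ( x - x ) == 8
stmt 5: z := y * y  -- replace 0 occurrence(s) of z with (y * y)
  => ( x - x ) == 8
stmt 4: x := x * y  -- replace 2 occurrence(s) of x with (x * y)
  => ( ( x * y ) - ( x * y ) ) == 8
stmt 3: x := x + z  -- replace 2 occurrence(s) of x with (x + z)
  => ( ( ( x + z ) * y ) - ( ( x + z ) * y ) ) == 8
stmt 2: y := x * y  -- replace 2 occurrence(s) of y with (x * y)
  => ( ( ( x + z ) * ( x * y ) ) - ( ( x + z ) * ( x * y ) ) ) == 8
stmt 1: x := 1 - y  -- replace 4 occurrence(s) of x with (1 - y)
  => ( ( ( ( 1 - y ) + z ) * ( ( 1 - y ) * y ) ) - ( ( ( 1 - y ) + z ) * ( ( 1 - y ) * y ) ) ) == 8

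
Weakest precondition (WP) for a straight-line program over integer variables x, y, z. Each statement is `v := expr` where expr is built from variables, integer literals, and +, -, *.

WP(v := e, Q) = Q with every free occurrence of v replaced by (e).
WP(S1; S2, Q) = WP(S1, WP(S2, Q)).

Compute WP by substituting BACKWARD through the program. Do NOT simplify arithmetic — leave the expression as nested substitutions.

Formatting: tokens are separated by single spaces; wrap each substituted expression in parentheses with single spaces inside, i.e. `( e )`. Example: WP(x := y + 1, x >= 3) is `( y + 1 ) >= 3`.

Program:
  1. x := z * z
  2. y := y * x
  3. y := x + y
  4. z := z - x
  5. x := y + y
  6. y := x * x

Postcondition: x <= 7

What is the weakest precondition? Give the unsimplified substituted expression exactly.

post: x <= 7
stmt 6: y := x * x  -- replace 0 occurrence(s) of y with (x * x)
  => x <= 7
stmt 5: x := y + y  -- replace 1 occurrence(s) of x with (y + y)
  => ( y + y ) <= 7
stmt 4: z := z - x  -- replace 0 occurrence(s) of z with (z - x)
  => ( y + y ) <= 7
stmt 3: y := x + y  -- replace 2 occurrence(s) of y with (x + y)
  => ( ( x + y ) + ( x + y ) ) <= 7
stmt 2: y := y * x  -- replace 2 occurrence(s) of y with (y * x)
  => ( ( x + ( y * x ) ) + ( x + ( y * x ) ) ) <= 7
stmt 1: x := z * z  -- replace 4 occurrence(s) of x with (z * z)
  => ( ( ( z * z ) + ( y * ( z * z ) ) ) + ( ( z * z ) + ( y * ( z * z ) ) ) ) <= 7

Answer: ( ( ( z * z ) + ( y * ( z * z ) ) ) + ( ( z * z ) + ( y * ( z * z ) ) ) ) <= 7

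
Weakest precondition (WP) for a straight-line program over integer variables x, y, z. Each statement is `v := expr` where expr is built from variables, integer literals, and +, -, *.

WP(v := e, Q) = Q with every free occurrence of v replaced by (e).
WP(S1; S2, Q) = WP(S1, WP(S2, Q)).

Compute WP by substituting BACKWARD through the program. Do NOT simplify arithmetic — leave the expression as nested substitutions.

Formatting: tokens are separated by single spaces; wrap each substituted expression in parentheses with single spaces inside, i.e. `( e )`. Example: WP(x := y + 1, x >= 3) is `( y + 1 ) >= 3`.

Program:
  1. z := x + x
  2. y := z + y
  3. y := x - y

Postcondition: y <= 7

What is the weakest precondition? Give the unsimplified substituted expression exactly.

post: y <= 7
stmt 3: y := x - y  -- replace 1 occurrence(s) of y with (x - y)
  => ( x - y ) <= 7
stmt 2: y := z + y  -- replace 1 occurrence(s) of y with (z + y)
  => ( x - ( z + y ) ) <= 7
stmt 1: z := x + x  -- replace 1 occurrence(s) of z with (x + x)
  => ( x - ( ( x + x ) + y ) ) <= 7

Answer: ( x - ( ( x + x ) + y ) ) <= 7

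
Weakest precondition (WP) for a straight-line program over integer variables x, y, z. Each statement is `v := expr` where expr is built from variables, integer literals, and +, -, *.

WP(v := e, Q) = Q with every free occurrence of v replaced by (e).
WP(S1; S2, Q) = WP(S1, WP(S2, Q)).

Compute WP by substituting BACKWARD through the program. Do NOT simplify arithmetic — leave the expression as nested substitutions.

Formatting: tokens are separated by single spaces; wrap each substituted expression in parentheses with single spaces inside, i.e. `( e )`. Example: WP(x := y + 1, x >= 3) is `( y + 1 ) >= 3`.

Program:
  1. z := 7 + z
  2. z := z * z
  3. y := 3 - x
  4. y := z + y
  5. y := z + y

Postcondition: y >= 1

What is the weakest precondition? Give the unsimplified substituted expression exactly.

Answer: ( ( ( 7 + z ) * ( 7 + z ) ) + ( ( ( 7 + z ) * ( 7 + z ) ) + ( 3 - x ) ) ) >= 1

Derivation:
post: y >= 1
stmt 5: y := z + y  -- replace 1 occurrence(s) of y with (z + y)
  => ( z + y ) >= 1
stmt 4: y := z + y  -- replace 1 occurrence(s) of y with (z + y)
  => ( z + ( z + y ) ) >= 1
stmt 3: y := 3 - x  -- replace 1 occurrence(s) of y with (3 - x)
  => ( z + ( z + ( 3 - x ) ) ) >= 1
stmt 2: z := z * z  -- replace 2 occurrence(s) of z with (z * z)
  => ( ( z * z ) + ( ( z * z ) + ( 3 - x ) ) ) >= 1
stmt 1: z := 7 + z  -- replace 4 occurrence(s) of z with (7 + z)
  => ( ( ( 7 + z ) * ( 7 + z ) ) + ( ( ( 7 + z ) * ( 7 + z ) ) + ( 3 - x ) ) ) >= 1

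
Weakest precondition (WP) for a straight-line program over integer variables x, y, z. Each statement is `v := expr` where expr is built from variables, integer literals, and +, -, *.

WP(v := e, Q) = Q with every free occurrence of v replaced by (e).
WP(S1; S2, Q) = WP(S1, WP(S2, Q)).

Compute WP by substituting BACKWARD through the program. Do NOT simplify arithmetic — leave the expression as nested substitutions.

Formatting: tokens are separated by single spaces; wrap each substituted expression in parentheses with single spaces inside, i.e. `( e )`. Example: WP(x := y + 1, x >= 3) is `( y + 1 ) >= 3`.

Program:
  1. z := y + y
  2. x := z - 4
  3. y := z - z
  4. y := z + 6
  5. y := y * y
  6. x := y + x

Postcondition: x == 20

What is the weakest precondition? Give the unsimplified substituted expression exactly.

post: x == 20
stmt 6: x := y + x  -- replace 1 occurrence(s) of x with (y + x)
  => ( y + x ) == 20
stmt 5: y := y * y  -- replace 1 occurrence(s) of y with (y * y)
  => ( ( y * y ) + x ) == 20
stmt 4: y := z + 6  -- replace 2 occurrence(s) of y with (z + 6)
  => ( ( ( z + 6 ) * ( z + 6 ) ) + x ) == 20
stmt 3: y := z - z  -- replace 0 occurrence(s) of y with (z - z)
  => ( ( ( z + 6 ) * ( z + 6 ) ) + x ) == 20
stmt 2: x := z - 4  -- replace 1 occurrence(s) of x with (z - 4)
  => ( ( ( z + 6 ) * ( z + 6 ) ) + ( z - 4 ) ) == 20
stmt 1: z := y + y  -- replace 3 occurrence(s) of z with (y + y)
  => ( ( ( ( y + y ) + 6 ) * ( ( y + y ) + 6 ) ) + ( ( y + y ) - 4 ) ) == 20

Answer: ( ( ( ( y + y ) + 6 ) * ( ( y + y ) + 6 ) ) + ( ( y + y ) - 4 ) ) == 20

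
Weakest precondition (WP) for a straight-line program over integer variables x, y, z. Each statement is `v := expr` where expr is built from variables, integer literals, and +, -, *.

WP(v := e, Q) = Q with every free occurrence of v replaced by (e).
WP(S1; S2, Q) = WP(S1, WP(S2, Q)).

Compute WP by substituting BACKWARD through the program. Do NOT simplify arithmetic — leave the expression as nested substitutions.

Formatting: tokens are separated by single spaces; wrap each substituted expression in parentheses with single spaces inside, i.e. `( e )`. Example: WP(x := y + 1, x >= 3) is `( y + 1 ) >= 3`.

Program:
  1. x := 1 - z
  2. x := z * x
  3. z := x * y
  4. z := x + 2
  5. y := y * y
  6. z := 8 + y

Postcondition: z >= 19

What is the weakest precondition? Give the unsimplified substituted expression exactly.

Answer: ( 8 + ( y * y ) ) >= 19

Derivation:
post: z >= 19
stmt 6: z := 8 + y  -- replace 1 occurrence(s) of z with (8 + y)
  => ( 8 + y ) >= 19
stmt 5: y := y * y  -- replace 1 occurrence(s) of y with (y * y)
  => ( 8 + ( y * y ) ) >= 19
stmt 4: z := x + 2  -- replace 0 occurrence(s) of z with (x + 2)
  => ( 8 + ( y * y ) ) >= 19
stmt 3: z := x * y  -- replace 0 occurrence(s) of z with (x * y)
  => ( 8 + ( y * y ) ) >= 19
stmt 2: x := z * x  -- replace 0 occurrence(s) of x with (z * x)
  => ( 8 + ( y * y ) ) >= 19
stmt 1: x := 1 - z  -- replace 0 occurrence(s) of x with (1 - z)
  => ( 8 + ( y * y ) ) >= 19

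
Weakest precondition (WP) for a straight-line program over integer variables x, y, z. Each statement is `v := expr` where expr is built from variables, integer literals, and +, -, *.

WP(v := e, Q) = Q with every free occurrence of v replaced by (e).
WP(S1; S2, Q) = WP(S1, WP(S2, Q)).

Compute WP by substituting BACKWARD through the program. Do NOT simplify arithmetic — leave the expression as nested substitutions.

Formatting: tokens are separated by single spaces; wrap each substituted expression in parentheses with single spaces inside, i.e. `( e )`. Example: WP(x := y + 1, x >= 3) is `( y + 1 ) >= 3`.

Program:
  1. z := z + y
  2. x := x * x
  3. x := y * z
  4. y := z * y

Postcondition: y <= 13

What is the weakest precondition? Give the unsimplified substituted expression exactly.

post: y <= 13
stmt 4: y := z * y  -- replace 1 occurrence(s) of y with (z * y)
  => ( z * y ) <= 13
stmt 3: x := y * z  -- replace 0 occurrence(s) of x with (y * z)
  => ( z * y ) <= 13
stmt 2: x := x * x  -- replace 0 occurrence(s) of x with (x * x)
  => ( z * y ) <= 13
stmt 1: z := z + y  -- replace 1 occurrence(s) of z with (z + y)
  => ( ( z + y ) * y ) <= 13

Answer: ( ( z + y ) * y ) <= 13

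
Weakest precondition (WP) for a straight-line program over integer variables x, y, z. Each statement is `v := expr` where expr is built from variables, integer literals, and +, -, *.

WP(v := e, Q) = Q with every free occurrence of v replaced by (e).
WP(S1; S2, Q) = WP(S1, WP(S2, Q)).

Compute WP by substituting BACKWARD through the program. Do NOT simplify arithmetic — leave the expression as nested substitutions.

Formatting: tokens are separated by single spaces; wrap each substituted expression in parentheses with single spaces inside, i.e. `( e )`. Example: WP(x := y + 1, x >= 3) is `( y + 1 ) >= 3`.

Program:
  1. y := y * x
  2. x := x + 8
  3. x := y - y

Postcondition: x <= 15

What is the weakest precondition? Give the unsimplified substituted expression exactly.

post: x <= 15
stmt 3: x := y - y  -- replace 1 occurrence(s) of x with (y - y)
  => ( y - y ) <= 15
stmt 2: x := x + 8  -- replace 0 occurrence(s) of x with (x + 8)
  => ( y - y ) <= 15
stmt 1: y := y * x  -- replace 2 occurrence(s) of y with (y * x)
  => ( ( y * x ) - ( y * x ) ) <= 15

Answer: ( ( y * x ) - ( y * x ) ) <= 15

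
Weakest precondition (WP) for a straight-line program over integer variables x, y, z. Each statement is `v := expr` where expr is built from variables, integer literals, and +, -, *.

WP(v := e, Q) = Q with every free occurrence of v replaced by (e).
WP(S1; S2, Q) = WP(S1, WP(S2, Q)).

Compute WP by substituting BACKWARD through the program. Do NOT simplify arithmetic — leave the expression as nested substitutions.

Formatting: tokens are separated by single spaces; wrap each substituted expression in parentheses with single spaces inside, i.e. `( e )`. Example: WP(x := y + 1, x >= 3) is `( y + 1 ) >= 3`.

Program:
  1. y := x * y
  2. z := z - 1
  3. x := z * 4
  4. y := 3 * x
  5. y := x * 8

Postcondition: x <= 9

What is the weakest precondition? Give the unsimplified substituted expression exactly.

Answer: ( ( z - 1 ) * 4 ) <= 9

Derivation:
post: x <= 9
stmt 5: y := x * 8  -- replace 0 occurrence(s) of y with (x * 8)
  => x <= 9
stmt 4: y := 3 * x  -- replace 0 occurrence(s) of y with (3 * x)
  => x <= 9
stmt 3: x := z * 4  -- replace 1 occurrence(s) of x with (z * 4)
  => ( z * 4 ) <= 9
stmt 2: z := z - 1  -- replace 1 occurrence(s) of z with (z - 1)
  => ( ( z - 1 ) * 4 ) <= 9
stmt 1: y := x * y  -- replace 0 occurrence(s) of y with (x * y)
  => ( ( z - 1 ) * 4 ) <= 9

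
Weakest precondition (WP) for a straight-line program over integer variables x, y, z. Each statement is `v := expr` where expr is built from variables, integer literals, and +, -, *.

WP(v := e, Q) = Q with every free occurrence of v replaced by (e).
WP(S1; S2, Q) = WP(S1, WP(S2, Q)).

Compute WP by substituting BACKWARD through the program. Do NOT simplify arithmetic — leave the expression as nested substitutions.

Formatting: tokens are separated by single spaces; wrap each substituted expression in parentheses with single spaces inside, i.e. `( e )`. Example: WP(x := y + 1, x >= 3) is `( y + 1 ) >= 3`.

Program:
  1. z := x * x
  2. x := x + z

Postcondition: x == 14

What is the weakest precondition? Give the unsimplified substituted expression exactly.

post: x == 14
stmt 2: x := x + z  -- replace 1 occurrence(s) of x with (x + z)
  => ( x + z ) == 14
stmt 1: z := x * x  -- replace 1 occurrence(s) of z with (x * x)
  => ( x + ( x * x ) ) == 14

Answer: ( x + ( x * x ) ) == 14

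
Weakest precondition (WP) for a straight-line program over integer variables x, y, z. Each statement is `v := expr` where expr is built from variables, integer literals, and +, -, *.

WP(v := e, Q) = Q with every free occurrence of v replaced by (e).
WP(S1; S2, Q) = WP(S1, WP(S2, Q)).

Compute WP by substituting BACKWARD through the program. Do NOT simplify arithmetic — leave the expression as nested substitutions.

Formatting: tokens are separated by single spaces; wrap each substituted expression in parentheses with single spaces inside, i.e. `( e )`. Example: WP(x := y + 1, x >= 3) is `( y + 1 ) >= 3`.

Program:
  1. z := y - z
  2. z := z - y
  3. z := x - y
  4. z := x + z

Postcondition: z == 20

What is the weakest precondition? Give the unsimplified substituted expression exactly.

post: z == 20
stmt 4: z := x + z  -- replace 1 occurrence(s) of z with (x + z)
  => ( x + z ) == 20
stmt 3: z := x - y  -- replace 1 occurrence(s) of z with (x - y)
  => ( x + ( x - y ) ) == 20
stmt 2: z := z - y  -- replace 0 occurrence(s) of z with (z - y)
  => ( x + ( x - y ) ) == 20
stmt 1: z := y - z  -- replace 0 occurrence(s) of z with (y - z)
  => ( x + ( x - y ) ) == 20

Answer: ( x + ( x - y ) ) == 20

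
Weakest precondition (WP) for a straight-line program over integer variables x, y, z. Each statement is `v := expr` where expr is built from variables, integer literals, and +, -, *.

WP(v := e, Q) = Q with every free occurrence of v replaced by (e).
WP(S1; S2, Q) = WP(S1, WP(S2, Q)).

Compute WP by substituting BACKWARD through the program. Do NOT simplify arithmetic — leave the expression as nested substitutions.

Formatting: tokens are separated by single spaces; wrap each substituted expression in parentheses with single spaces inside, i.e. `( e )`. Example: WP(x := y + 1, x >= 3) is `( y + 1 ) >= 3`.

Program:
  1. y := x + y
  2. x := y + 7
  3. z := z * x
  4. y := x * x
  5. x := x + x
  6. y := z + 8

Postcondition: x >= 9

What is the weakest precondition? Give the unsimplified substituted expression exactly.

post: x >= 9
stmt 6: y := z + 8  -- replace 0 occurrence(s) of y with (z + 8)
  => x >= 9
stmt 5: x := x + x  -- replace 1 occurrence(s) of x with (x + x)
  => ( x + x ) >= 9
stmt 4: y := x * x  -- replace 0 occurrence(s) of y with (x * x)
  => ( x + x ) >= 9
stmt 3: z := z * x  -- replace 0 occurrence(s) of z with (z * x)
  => ( x + x ) >= 9
stmt 2: x := y + 7  -- replace 2 occurrence(s) of x with (y + 7)
  => ( ( y + 7 ) + ( y + 7 ) ) >= 9
stmt 1: y := x + y  -- replace 2 occurrence(s) of y with (x + y)
  => ( ( ( x + y ) + 7 ) + ( ( x + y ) + 7 ) ) >= 9

Answer: ( ( ( x + y ) + 7 ) + ( ( x + y ) + 7 ) ) >= 9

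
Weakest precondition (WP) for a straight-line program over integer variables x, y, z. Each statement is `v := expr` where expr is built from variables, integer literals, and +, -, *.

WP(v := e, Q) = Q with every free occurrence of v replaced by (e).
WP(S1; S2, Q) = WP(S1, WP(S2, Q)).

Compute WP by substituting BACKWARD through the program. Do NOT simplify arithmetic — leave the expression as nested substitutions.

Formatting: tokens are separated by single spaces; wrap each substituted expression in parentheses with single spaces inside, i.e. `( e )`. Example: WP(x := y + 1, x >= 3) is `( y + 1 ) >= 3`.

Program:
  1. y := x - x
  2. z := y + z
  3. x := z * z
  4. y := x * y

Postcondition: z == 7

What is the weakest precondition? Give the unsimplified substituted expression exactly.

Answer: ( ( x - x ) + z ) == 7

Derivation:
post: z == 7
stmt 4: y := x * y  -- replace 0 occurrence(s) of y with (x * y)
  => z == 7
stmt 3: x := z * z  -- replace 0 occurrence(s) of x with (z * z)
  => z == 7
stmt 2: z := y + z  -- replace 1 occurrence(s) of z with (y + z)
  => ( y + z ) == 7
stmt 1: y := x - x  -- replace 1 occurrence(s) of y with (x - x)
  => ( ( x - x ) + z ) == 7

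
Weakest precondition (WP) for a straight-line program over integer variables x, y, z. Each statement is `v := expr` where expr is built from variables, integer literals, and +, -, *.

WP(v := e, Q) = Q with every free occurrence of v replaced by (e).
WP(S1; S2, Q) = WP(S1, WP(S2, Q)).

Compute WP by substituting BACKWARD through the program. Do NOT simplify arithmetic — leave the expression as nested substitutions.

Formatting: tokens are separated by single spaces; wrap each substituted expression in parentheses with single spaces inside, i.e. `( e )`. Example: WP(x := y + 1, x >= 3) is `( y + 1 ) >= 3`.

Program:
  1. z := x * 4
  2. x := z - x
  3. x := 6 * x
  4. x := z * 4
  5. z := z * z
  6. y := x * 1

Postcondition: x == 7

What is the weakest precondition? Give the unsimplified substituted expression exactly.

post: x == 7
stmt 6: y := x * 1  -- replace 0 occurrence(s) of y with (x * 1)
  => x == 7
stmt 5: z := z * z  -- replace 0 occurrence(s) of z with (z * z)
  => x == 7
stmt 4: x := z * 4  -- replace 1 occurrence(s) of x with (z * 4)
  => ( z * 4 ) == 7
stmt 3: x := 6 * x  -- replace 0 occurrence(s) of x with (6 * x)
  => ( z * 4 ) == 7
stmt 2: x := z - x  -- replace 0 occurrence(s) of x with (z - x)
  => ( z * 4 ) == 7
stmt 1: z := x * 4  -- replace 1 occurrence(s) of z with (x * 4)
  => ( ( x * 4 ) * 4 ) == 7

Answer: ( ( x * 4 ) * 4 ) == 7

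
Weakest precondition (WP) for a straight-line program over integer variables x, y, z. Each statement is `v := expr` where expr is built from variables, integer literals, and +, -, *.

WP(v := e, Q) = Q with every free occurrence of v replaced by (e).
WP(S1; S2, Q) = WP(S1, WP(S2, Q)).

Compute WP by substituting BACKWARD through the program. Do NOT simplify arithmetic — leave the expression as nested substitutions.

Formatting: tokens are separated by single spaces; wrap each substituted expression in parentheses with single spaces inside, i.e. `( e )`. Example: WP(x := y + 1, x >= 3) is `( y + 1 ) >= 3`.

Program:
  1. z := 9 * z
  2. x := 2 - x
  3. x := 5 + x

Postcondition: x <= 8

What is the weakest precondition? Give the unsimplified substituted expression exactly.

post: x <= 8
stmt 3: x := 5 + x  -- replace 1 occurrence(s) of x with (5 + x)
  => ( 5 + x ) <= 8
stmt 2: x := 2 - x  -- replace 1 occurrence(s) of x with (2 - x)
  => ( 5 + ( 2 - x ) ) <= 8
stmt 1: z := 9 * z  -- replace 0 occurrence(s) of z with (9 * z)
  => ( 5 + ( 2 - x ) ) <= 8

Answer: ( 5 + ( 2 - x ) ) <= 8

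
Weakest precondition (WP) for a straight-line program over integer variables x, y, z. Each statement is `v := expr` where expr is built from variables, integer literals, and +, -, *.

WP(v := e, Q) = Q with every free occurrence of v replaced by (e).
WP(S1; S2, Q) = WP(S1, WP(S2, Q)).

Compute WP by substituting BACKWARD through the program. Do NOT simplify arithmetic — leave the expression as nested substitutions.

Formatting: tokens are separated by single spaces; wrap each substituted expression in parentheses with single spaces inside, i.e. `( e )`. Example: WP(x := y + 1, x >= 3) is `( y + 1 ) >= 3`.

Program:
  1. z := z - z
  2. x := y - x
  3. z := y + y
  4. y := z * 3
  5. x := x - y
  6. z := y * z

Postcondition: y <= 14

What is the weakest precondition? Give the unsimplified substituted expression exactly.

post: y <= 14
stmt 6: z := y * z  -- replace 0 occurrence(s) of z with (y * z)
  => y <= 14
stmt 5: x := x - y  -- replace 0 occurrence(s) of x with (x - y)
  => y <= 14
stmt 4: y := z * 3  -- replace 1 occurrence(s) of y with (z * 3)
  => ( z * 3 ) <= 14
stmt 3: z := y + y  -- replace 1 occurrence(s) of z with (y + y)
  => ( ( y + y ) * 3 ) <= 14
stmt 2: x := y - x  -- replace 0 occurrence(s) of x with (y - x)
  => ( ( y + y ) * 3 ) <= 14
stmt 1: z := z - z  -- replace 0 occurrence(s) of z with (z - z)
  => ( ( y + y ) * 3 ) <= 14

Answer: ( ( y + y ) * 3 ) <= 14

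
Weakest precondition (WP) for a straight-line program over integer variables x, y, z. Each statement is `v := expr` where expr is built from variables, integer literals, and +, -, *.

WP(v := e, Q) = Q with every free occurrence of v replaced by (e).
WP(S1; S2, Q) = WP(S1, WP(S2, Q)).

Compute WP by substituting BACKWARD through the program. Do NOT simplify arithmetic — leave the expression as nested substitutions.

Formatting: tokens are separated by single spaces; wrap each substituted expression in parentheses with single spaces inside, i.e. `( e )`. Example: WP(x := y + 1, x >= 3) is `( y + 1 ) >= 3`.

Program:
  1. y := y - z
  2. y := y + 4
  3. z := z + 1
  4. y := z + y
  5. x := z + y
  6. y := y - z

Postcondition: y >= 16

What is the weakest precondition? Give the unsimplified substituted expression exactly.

post: y >= 16
stmt 6: y := y - z  -- replace 1 occurrence(s) of y with (y - z)
  => ( y - z ) >= 16
stmt 5: x := z + y  -- replace 0 occurrence(s) of x with (z + y)
  => ( y - z ) >= 16
stmt 4: y := z + y  -- replace 1 occurrence(s) of y with (z + y)
  => ( ( z + y ) - z ) >= 16
stmt 3: z := z + 1  -- replace 2 occurrence(s) of z with (z + 1)
  => ( ( ( z + 1 ) + y ) - ( z + 1 ) ) >= 16
stmt 2: y := y + 4  -- replace 1 occurrence(s) of y with (y + 4)
  => ( ( ( z + 1 ) + ( y + 4 ) ) - ( z + 1 ) ) >= 16
stmt 1: y := y - z  -- replace 1 occurrence(s) of y with (y - z)
  => ( ( ( z + 1 ) + ( ( y - z ) + 4 ) ) - ( z + 1 ) ) >= 16

Answer: ( ( ( z + 1 ) + ( ( y - z ) + 4 ) ) - ( z + 1 ) ) >= 16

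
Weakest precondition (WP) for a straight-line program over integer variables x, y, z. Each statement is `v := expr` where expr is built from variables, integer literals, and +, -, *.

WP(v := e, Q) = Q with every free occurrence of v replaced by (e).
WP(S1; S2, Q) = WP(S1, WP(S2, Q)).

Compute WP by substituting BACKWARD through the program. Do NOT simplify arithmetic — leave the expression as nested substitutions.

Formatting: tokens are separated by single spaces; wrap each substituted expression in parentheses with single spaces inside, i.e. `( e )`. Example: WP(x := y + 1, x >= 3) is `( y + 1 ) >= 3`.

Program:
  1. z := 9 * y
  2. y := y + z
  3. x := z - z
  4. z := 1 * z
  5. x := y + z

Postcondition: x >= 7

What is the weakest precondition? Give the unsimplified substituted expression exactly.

Answer: ( ( y + ( 9 * y ) ) + ( 1 * ( 9 * y ) ) ) >= 7

Derivation:
post: x >= 7
stmt 5: x := y + z  -- replace 1 occurrence(s) of x with (y + z)
  => ( y + z ) >= 7
stmt 4: z := 1 * z  -- replace 1 occurrence(s) of z with (1 * z)
  => ( y + ( 1 * z ) ) >= 7
stmt 3: x := z - z  -- replace 0 occurrence(s) of x with (z - z)
  => ( y + ( 1 * z ) ) >= 7
stmt 2: y := y + z  -- replace 1 occurrence(s) of y with (y + z)
  => ( ( y + z ) + ( 1 * z ) ) >= 7
stmt 1: z := 9 * y  -- replace 2 occurrence(s) of z with (9 * y)
  => ( ( y + ( 9 * y ) ) + ( 1 * ( 9 * y ) ) ) >= 7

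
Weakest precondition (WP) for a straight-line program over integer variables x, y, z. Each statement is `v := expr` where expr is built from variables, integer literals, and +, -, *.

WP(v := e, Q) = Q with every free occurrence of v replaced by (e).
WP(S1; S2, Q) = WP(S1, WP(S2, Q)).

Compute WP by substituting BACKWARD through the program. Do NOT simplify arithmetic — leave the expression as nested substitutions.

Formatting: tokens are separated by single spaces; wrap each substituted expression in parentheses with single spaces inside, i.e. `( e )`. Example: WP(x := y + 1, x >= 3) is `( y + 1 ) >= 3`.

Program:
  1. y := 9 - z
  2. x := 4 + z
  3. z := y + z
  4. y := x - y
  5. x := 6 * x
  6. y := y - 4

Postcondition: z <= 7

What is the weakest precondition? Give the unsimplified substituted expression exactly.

Answer: ( ( 9 - z ) + z ) <= 7

Derivation:
post: z <= 7
stmt 6: y := y - 4  -- replace 0 occurrence(s) of y with (y - 4)
  => z <= 7
stmt 5: x := 6 * x  -- replace 0 occurrence(s) of x with (6 * x)
  => z <= 7
stmt 4: y := x - y  -- replace 0 occurrence(s) of y with (x - y)
  => z <= 7
stmt 3: z := y + z  -- replace 1 occurrence(s) of z with (y + z)
  => ( y + z ) <= 7
stmt 2: x := 4 + z  -- replace 0 occurrence(s) of x with (4 + z)
  => ( y + z ) <= 7
stmt 1: y := 9 - z  -- replace 1 occurrence(s) of y with (9 - z)
  => ( ( 9 - z ) + z ) <= 7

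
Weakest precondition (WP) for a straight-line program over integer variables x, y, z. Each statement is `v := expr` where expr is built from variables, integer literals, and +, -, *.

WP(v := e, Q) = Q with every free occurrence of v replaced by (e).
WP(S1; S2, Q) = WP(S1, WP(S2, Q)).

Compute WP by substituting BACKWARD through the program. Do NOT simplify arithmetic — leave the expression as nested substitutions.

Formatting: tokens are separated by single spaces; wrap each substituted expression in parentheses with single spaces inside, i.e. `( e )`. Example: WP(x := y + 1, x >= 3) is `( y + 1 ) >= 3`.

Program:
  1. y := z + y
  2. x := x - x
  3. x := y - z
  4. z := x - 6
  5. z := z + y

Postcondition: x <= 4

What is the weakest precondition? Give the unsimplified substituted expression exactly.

Answer: ( ( z + y ) - z ) <= 4

Derivation:
post: x <= 4
stmt 5: z := z + y  -- replace 0 occurrence(s) of z with (z + y)
  => x <= 4
stmt 4: z := x - 6  -- replace 0 occurrence(s) of z with (x - 6)
  => x <= 4
stmt 3: x := y - z  -- replace 1 occurrence(s) of x with (y - z)
  => ( y - z ) <= 4
stmt 2: x := x - x  -- replace 0 occurrence(s) of x with (x - x)
  => ( y - z ) <= 4
stmt 1: y := z + y  -- replace 1 occurrence(s) of y with (z + y)
  => ( ( z + y ) - z ) <= 4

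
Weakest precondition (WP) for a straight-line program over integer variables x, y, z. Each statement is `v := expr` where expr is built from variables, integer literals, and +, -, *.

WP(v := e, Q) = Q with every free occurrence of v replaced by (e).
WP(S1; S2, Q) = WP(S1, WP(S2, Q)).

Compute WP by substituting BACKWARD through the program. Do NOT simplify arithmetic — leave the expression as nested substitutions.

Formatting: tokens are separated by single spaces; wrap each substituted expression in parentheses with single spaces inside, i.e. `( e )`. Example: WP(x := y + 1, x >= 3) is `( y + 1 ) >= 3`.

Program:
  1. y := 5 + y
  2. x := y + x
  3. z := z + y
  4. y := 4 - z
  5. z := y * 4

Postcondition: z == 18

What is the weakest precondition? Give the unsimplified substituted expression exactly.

post: z == 18
stmt 5: z := y * 4  -- replace 1 occurrence(s) of z with (y * 4)
  => ( y * 4 ) == 18
stmt 4: y := 4 - z  -- replace 1 occurrence(s) of y with (4 - z)
  => ( ( 4 - z ) * 4 ) == 18
stmt 3: z := z + y  -- replace 1 occurrence(s) of z with (z + y)
  => ( ( 4 - ( z + y ) ) * 4 ) == 18
stmt 2: x := y + x  -- replace 0 occurrence(s) of x with (y + x)
  => ( ( 4 - ( z + y ) ) * 4 ) == 18
stmt 1: y := 5 + y  -- replace 1 occurrence(s) of y with (5 + y)
  => ( ( 4 - ( z + ( 5 + y ) ) ) * 4 ) == 18

Answer: ( ( 4 - ( z + ( 5 + y ) ) ) * 4 ) == 18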